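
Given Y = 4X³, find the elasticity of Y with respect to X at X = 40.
Elasticity = 3

Elasticity = (dY/dX) · (X/Y)

dY/dX = 12·X²
At X = 40: dY/dX = 19200, Y = 256000

Elasticity = 19200 · (40 / 256000) = 3

Interpretation: for a small percentage change in X, the percentage change in Y is approximately 3.00 times as large.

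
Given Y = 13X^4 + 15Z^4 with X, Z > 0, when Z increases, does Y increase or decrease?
Y increases

Taking the partial derivative:
∂Y/∂Z = 60Z^3

∂Y/∂Z = 60Z^3 > 0 (assuming positive values)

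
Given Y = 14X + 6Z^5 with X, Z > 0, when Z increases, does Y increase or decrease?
Y increases

Taking the partial derivative:
∂Y/∂Z = 30Z^4

∂Y/∂Z = 30Z^4 > 0 (assuming positive values)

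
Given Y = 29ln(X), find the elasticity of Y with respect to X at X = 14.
Elasticity = 1/ln(14) ≈ 0.3789

Elasticity = (dY/dX) · (X/Y)

dY/dX = 29/X
At X = 14: dY/dX = 29/14, Y = 29·ln(14)

Elasticity = (29/14) · (14 / (29·ln(14))) = 1/ln(14) ≈ 0.3789

Interpretation: for a small percentage change in X, the percentage change in Y is approximately 0.38 times as large.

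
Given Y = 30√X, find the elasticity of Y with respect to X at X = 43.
Elasticity = 1/2

Elasticity = (dY/dX) · (X/Y)

dY/dX = 15/√X
At X = 43: dY/dX = 15·√43/43, Y = 30·√43

Elasticity = (15·√43/43) · (43 / (30·√43)) = 1/2

Interpretation: for a small percentage change in X, the percentage change in Y is approximately 0.50 times as large.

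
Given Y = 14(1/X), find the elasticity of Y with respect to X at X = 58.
Elasticity = -1

Elasticity = (dY/dX) · (X/Y)

dY/dX = -14/X²
At X = 58: dY/dX = -7/1682, Y = 7/29

Elasticity = (-7/1682) · (58 / (7/29)) = -1

Interpretation: for a small percentage change in X, the percentage change in Y is approximately -1.00 times as large.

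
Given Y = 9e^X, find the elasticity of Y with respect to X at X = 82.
Elasticity = 82

Elasticity = (dY/dX) · (X/Y)

dY/dX = 9·e^X
At X = 82: dY/dX = 9·e^82, Y = 9·e^82

Elasticity = (9·e^82) · (82 / (9·e^82)) = 82

Interpretation: for a small percentage change in X, the percentage change in Y is approximately 82.00 times as large.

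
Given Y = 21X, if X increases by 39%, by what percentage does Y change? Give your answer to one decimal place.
39.0%

For Y = 21X:
If X → X(1 + 0.39)
Then Y → Y · (1 + 0.39)^1
     = Y · 1.3900

Percentage change = ((1 + 0.39)^1 − 1) × 100% = 39.0%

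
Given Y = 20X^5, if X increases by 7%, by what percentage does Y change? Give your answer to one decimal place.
40.3%

For Y = 20X^5:
If X → X(1 + 0.07)
Then Y → Y · (1 + 0.07)^5
     ≈ Y · 1.4026

Percentage change = ((1 + 0.07)^5 − 1) × 100% ≈ 40.3%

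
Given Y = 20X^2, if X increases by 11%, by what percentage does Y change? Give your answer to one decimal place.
23.2%

For Y = 20X^2:
If X → X(1 + 0.11)
Then Y → Y · (1 + 0.11)^2
     = Y · 1.2321

Percentage change = ((1 + 0.11)^2 − 1) × 100% ≈ 23.2%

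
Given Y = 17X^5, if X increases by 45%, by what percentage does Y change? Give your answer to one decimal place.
541.0%

For Y = 17X^5:
If X → X(1 + 0.45)
Then Y → Y · (1 + 0.45)^5
     ≈ Y · 6.4097

Percentage change = ((1 + 0.45)^5 − 1) × 100% ≈ 541.0%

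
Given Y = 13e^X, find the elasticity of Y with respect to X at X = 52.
Elasticity = 52

Elasticity = (dY/dX) · (X/Y)

dY/dX = 13·e^X
At X = 52: dY/dX = 13·e^52, Y = 13·e^52

Elasticity = (13·e^52) · (52 / (13·e^52)) = 52

Interpretation: for a small percentage change in X, the percentage change in Y is approximately 52.00 times as large.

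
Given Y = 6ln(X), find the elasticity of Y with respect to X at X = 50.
Elasticity = 1/ln(50) ≈ 0.2556

Elasticity = (dY/dX) · (X/Y)

dY/dX = 6/X
At X = 50: dY/dX = 3/25, Y = 6·ln(50)

Elasticity = (3/25) · (50 / (6·ln(50))) = 1/ln(50) ≈ 0.2556

Interpretation: for a small percentage change in X, the percentage change in Y is approximately 0.26 times as large.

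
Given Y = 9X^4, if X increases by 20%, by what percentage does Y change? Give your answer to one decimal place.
107.4%

For Y = 9X^4:
If X → X(1 + 0.2)
Then Y → Y · (1 + 0.2)^4
     = Y · 2.0736

Percentage change = ((1 + 0.2)^4 − 1) × 100% ≈ 107.4%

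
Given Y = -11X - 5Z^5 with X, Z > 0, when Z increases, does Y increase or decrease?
Y decreases

Taking the partial derivative:
∂Y/∂Z = -25Z^4

∂Y/∂Z = -25Z^4 < 0 (assuming positive values)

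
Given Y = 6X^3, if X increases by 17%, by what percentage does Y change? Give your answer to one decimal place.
60.2%

For Y = 6X^3:
If X → X(1 + 0.17)
Then Y → Y · (1 + 0.17)^3
     ≈ Y · 1.6016

Percentage change = ((1 + 0.17)^3 − 1) × 100% ≈ 60.2%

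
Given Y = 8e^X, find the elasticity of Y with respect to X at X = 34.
Elasticity = 34

Elasticity = (dY/dX) · (X/Y)

dY/dX = 8·e^X
At X = 34: dY/dX = 8·e^34, Y = 8·e^34

Elasticity = (8·e^34) · (34 / (8·e^34)) = 34

Interpretation: for a small percentage change in X, the percentage change in Y is approximately 34.00 times as large.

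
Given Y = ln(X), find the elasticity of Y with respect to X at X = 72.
Elasticity = 1/ln(72) ≈ 0.2338

Elasticity = (dY/dX) · (X/Y)

dY/dX = 1/X
At X = 72: dY/dX = 1/72, Y = ln(72)

Elasticity = (1/72) · (72 / (ln(72))) = 1/ln(72) ≈ 0.2338

Interpretation: for a small percentage change in X, the percentage change in Y is approximately 0.23 times as large.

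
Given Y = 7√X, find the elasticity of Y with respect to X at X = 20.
Elasticity = 1/2

Elasticity = (dY/dX) · (X/Y)

dY/dX = 7/(2·√X)
At X = 20: dY/dX = 7·√5/20, Y = 14·√5

Elasticity = (7·√5/20) · (20 / (14·√5)) = 1/2

Interpretation: for a small percentage change in X, the percentage change in Y is approximately 0.50 times as large.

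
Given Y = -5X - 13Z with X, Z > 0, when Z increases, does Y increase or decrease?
Y decreases

Taking the partial derivative:
∂Y/∂Z = -13

∂Y/∂Z = -13 < 0 (assuming positive values)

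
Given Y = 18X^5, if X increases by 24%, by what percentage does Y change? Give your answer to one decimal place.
193.2%

For Y = 18X^5:
If X → X(1 + 0.24)
Then Y → Y · (1 + 0.24)^5
     ≈ Y · 2.9316

Percentage change = ((1 + 0.24)^5 − 1) × 100% ≈ 193.2%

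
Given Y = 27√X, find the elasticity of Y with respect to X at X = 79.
Elasticity = 1/2

Elasticity = (dY/dX) · (X/Y)

dY/dX = 27/(2·√X)
At X = 79: dY/dX = 27·√79/158, Y = 27·√79

Elasticity = (27·√79/158) · (79 / (27·√79)) = 1/2

Interpretation: for a small percentage change in X, the percentage change in Y is approximately 0.50 times as large.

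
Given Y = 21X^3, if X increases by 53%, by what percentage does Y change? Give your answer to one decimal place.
258.2%

For Y = 21X^3:
If X → X(1 + 0.53)
Then Y → Y · (1 + 0.53)^3
     ≈ Y · 3.5816

Percentage change = ((1 + 0.53)^3 − 1) × 100% ≈ 258.2%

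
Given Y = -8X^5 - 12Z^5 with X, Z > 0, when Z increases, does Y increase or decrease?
Y decreases

Taking the partial derivative:
∂Y/∂Z = -60Z^4

∂Y/∂Z = -60Z^4 < 0 (assuming positive values)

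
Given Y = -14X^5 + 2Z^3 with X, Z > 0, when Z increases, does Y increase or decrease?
Y increases

Taking the partial derivative:
∂Y/∂Z = 6Z^2

∂Y/∂Z = 6Z^2 > 0 (assuming positive values)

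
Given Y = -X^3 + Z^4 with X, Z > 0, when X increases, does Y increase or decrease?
Y decreases

Taking the partial derivative:
∂Y/∂X = -3X^2

∂Y/∂X = -3X^2 < 0 (assuming positive values)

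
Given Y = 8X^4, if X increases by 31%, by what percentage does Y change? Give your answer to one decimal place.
194.5%

For Y = 8X^4:
If X → X(1 + 0.31)
Then Y → Y · (1 + 0.31)^4
     ≈ Y · 2.9450

Percentage change = ((1 + 0.31)^4 − 1) × 100% ≈ 194.5%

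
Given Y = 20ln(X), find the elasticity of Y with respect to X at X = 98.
Elasticity = 1/ln(98) ≈ 0.2181

Elasticity = (dY/dX) · (X/Y)

dY/dX = 20/X
At X = 98: dY/dX = 10/49, Y = 20·ln(98)

Elasticity = (10/49) · (98 / (20·ln(98))) = 1/ln(98) ≈ 0.2181

Interpretation: for a small percentage change in X, the percentage change in Y is approximately 0.22 times as large.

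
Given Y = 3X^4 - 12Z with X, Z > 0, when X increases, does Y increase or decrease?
Y increases

Taking the partial derivative:
∂Y/∂X = 12X^3

∂Y/∂X = 12X^3 > 0 (assuming positive values)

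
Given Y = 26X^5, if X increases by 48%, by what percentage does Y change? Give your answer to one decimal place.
610.1%

For Y = 26X^5:
If X → X(1 + 0.48)
Then Y → Y · (1 + 0.48)^5
     ≈ Y · 7.1008

Percentage change = ((1 + 0.48)^5 − 1) × 100% ≈ 610.1%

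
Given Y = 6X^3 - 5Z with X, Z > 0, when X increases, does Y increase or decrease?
Y increases

Taking the partial derivative:
∂Y/∂X = 18X^2

∂Y/∂X = 18X^2 > 0 (assuming positive values)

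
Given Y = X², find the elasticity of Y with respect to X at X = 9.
Elasticity = 2

Elasticity = (dY/dX) · (X/Y)

dY/dX = 2·X
At X = 9: dY/dX = 18, Y = 81

Elasticity = 18 · (9 / 81) = 2

Interpretation: for a small percentage change in X, the percentage change in Y is approximately 2.00 times as large.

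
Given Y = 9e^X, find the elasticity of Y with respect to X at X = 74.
Elasticity = 74

Elasticity = (dY/dX) · (X/Y)

dY/dX = 9·e^X
At X = 74: dY/dX = 9·e^74, Y = 9·e^74

Elasticity = (9·e^74) · (74 / (9·e^74)) = 74

Interpretation: for a small percentage change in X, the percentage change in Y is approximately 74.00 times as large.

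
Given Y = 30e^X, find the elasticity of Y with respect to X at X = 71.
Elasticity = 71

Elasticity = (dY/dX) · (X/Y)

dY/dX = 30·e^X
At X = 71: dY/dX = 30·e^71, Y = 30·e^71

Elasticity = (30·e^71) · (71 / (30·e^71)) = 71

Interpretation: for a small percentage change in X, the percentage change in Y is approximately 71.00 times as large.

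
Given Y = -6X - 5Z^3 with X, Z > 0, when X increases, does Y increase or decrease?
Y decreases

Taking the partial derivative:
∂Y/∂X = -6

∂Y/∂X = -6 < 0 (assuming positive values)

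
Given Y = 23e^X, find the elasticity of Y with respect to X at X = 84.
Elasticity = 84

Elasticity = (dY/dX) · (X/Y)

dY/dX = 23·e^X
At X = 84: dY/dX = 23·e^84, Y = 23·e^84

Elasticity = (23·e^84) · (84 / (23·e^84)) = 84

Interpretation: for a small percentage change in X, the percentage change in Y is approximately 84.00 times as large.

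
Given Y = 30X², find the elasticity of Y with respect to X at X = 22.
Elasticity = 2

Elasticity = (dY/dX) · (X/Y)

dY/dX = 60·X
At X = 22: dY/dX = 1320, Y = 14520

Elasticity = 1320 · (22 / 14520) = 2

Interpretation: for a small percentage change in X, the percentage change in Y is approximately 2.00 times as large.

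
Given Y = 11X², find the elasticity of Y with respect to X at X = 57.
Elasticity = 2

Elasticity = (dY/dX) · (X/Y)

dY/dX = 22·X
At X = 57: dY/dX = 1254, Y = 35739

Elasticity = 1254 · (57 / 35739) = 2

Interpretation: for a small percentage change in X, the percentage change in Y is approximately 2.00 times as large.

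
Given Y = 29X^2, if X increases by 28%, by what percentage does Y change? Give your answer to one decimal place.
63.8%

For Y = 29X^2:
If X → X(1 + 0.28)
Then Y → Y · (1 + 0.28)^2
     = Y · 1.6384

Percentage change = ((1 + 0.28)^2 − 1) × 100% ≈ 63.8%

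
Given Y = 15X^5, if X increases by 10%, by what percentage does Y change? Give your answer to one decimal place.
61.1%

For Y = 15X^5:
If X → X(1 + 0.1)
Then Y → Y · (1 + 0.1)^5
     ≈ Y · 1.6105

Percentage change = ((1 + 0.1)^5 − 1) × 100% ≈ 61.1%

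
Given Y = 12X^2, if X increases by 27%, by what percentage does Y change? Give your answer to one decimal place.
61.3%

For Y = 12X^2:
If X → X(1 + 0.27)
Then Y → Y · (1 + 0.27)^2
     = Y · 1.6129

Percentage change = ((1 + 0.27)^2 − 1) × 100% ≈ 61.3%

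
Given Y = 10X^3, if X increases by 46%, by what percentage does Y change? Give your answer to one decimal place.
211.2%

For Y = 10X^3:
If X → X(1 + 0.46)
Then Y → Y · (1 + 0.46)^3
     ≈ Y · 3.1121

Percentage change = ((1 + 0.46)^3 − 1) × 100% ≈ 211.2%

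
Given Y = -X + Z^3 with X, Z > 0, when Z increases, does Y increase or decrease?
Y increases

Taking the partial derivative:
∂Y/∂Z = 3Z^2

∂Y/∂Z = 3Z^2 > 0 (assuming positive values)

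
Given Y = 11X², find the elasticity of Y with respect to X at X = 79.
Elasticity = 2

Elasticity = (dY/dX) · (X/Y)

dY/dX = 22·X
At X = 79: dY/dX = 1738, Y = 68651

Elasticity = 1738 · (79 / 68651) = 2

Interpretation: for a small percentage change in X, the percentage change in Y is approximately 2.00 times as large.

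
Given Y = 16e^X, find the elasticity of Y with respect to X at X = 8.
Elasticity = 8

Elasticity = (dY/dX) · (X/Y)

dY/dX = 16·e^X
At X = 8: dY/dX = 16·e^8, Y = 16·e^8

Elasticity = (16·e^8) · (8 / (16·e^8)) = 8

Interpretation: for a small percentage change in X, the percentage change in Y is approximately 8.00 times as large.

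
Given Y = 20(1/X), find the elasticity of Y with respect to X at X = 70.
Elasticity = -1

Elasticity = (dY/dX) · (X/Y)

dY/dX = -20/X²
At X = 70: dY/dX = -1/245, Y = 2/7

Elasticity = (-1/245) · (70 / (2/7)) = -1

Interpretation: for a small percentage change in X, the percentage change in Y is approximately -1.00 times as large.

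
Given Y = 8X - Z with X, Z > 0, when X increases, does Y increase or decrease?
Y increases

Taking the partial derivative:
∂Y/∂X = 8

∂Y/∂X = 8 > 0 (assuming positive values)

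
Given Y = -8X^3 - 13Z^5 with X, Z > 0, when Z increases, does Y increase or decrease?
Y decreases

Taking the partial derivative:
∂Y/∂Z = -65Z^4

∂Y/∂Z = -65Z^4 < 0 (assuming positive values)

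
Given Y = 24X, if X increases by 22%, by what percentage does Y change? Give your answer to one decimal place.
22.0%

For Y = 24X:
If X → X(1 + 0.22)
Then Y → Y · (1 + 0.22)^1
     = Y · 1.2200

Percentage change = ((1 + 0.22)^1 − 1) × 100% = 22.0%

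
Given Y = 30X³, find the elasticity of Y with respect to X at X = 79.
Elasticity = 3

Elasticity = (dY/dX) · (X/Y)

dY/dX = 90·X²
At X = 79: dY/dX = 561690, Y = 14791170

Elasticity = 561690 · (79 / 14791170) = 3

Interpretation: for a small percentage change in X, the percentage change in Y is approximately 3.00 times as large.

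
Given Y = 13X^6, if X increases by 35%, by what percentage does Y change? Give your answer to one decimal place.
505.3%

For Y = 13X^6:
If X → X(1 + 0.35)
Then Y → Y · (1 + 0.35)^6
     ≈ Y · 6.0534

Percentage change = ((1 + 0.35)^6 − 1) × 100% ≈ 505.3%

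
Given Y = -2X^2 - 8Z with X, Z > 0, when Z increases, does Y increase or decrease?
Y decreases

Taking the partial derivative:
∂Y/∂Z = -8

∂Y/∂Z = -8 < 0 (assuming positive values)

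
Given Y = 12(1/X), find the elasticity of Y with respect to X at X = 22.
Elasticity = -1

Elasticity = (dY/dX) · (X/Y)

dY/dX = -12/X²
At X = 22: dY/dX = -3/121, Y = 6/11

Elasticity = (-3/121) · (22 / (6/11)) = -1

Interpretation: for a small percentage change in X, the percentage change in Y is approximately -1.00 times as large.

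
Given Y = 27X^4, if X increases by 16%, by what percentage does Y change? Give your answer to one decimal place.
81.1%

For Y = 27X^4:
If X → X(1 + 0.16)
Then Y → Y · (1 + 0.16)^4
     ≈ Y · 1.8106

Percentage change = ((1 + 0.16)^4 − 1) × 100% ≈ 81.1%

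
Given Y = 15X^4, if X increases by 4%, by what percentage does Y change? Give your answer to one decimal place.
17.0%

For Y = 15X^4:
If X → X(1 + 0.04)
Then Y → Y · (1 + 0.04)^4
     ≈ Y · 1.1699

Percentage change = ((1 + 0.04)^4 − 1) × 100% ≈ 17.0%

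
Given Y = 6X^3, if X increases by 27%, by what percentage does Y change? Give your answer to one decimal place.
104.8%

For Y = 6X^3:
If X → X(1 + 0.27)
Then Y → Y · (1 + 0.27)^3
     ≈ Y · 2.0484

Percentage change = ((1 + 0.27)^3 − 1) × 100% ≈ 104.8%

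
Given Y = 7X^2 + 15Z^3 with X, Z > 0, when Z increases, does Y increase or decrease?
Y increases

Taking the partial derivative:
∂Y/∂Z = 45Z^2

∂Y/∂Z = 45Z^2 > 0 (assuming positive values)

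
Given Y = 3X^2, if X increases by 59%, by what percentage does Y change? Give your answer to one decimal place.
152.8%

For Y = 3X^2:
If X → X(1 + 0.59)
Then Y → Y · (1 + 0.59)^2
     = Y · 2.5281

Percentage change = ((1 + 0.59)^2 − 1) × 100% ≈ 152.8%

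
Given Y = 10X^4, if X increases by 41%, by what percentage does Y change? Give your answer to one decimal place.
295.3%

For Y = 10X^4:
If X → X(1 + 0.41)
Then Y → Y · (1 + 0.41)^4
     ≈ Y · 3.9525

Percentage change = ((1 + 0.41)^4 − 1) × 100% ≈ 295.3%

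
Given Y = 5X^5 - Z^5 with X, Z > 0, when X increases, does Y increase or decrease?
Y increases

Taking the partial derivative:
∂Y/∂X = 25X^4

∂Y/∂X = 25X^4 > 0 (assuming positive values)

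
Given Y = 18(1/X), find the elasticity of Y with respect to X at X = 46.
Elasticity = -1

Elasticity = (dY/dX) · (X/Y)

dY/dX = -18/X²
At X = 46: dY/dX = -9/1058, Y = 9/23

Elasticity = (-9/1058) · (46 / (9/23)) = -1

Interpretation: for a small percentage change in X, the percentage change in Y is approximately -1.00 times as large.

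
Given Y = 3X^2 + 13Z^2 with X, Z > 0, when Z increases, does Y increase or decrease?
Y increases

Taking the partial derivative:
∂Y/∂Z = 26Z

∂Y/∂Z = 26Z > 0 (assuming positive values)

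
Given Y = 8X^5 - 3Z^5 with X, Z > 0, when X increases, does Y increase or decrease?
Y increases

Taking the partial derivative:
∂Y/∂X = 40X^4

∂Y/∂X = 40X^4 > 0 (assuming positive values)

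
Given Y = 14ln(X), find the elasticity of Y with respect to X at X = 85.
Elasticity = 1/ln(85) ≈ 0.2251

Elasticity = (dY/dX) · (X/Y)

dY/dX = 14/X
At X = 85: dY/dX = 14/85, Y = 14·ln(85)

Elasticity = (14/85) · (85 / (14·ln(85))) = 1/ln(85) ≈ 0.2251

Interpretation: for a small percentage change in X, the percentage change in Y is approximately 0.23 times as large.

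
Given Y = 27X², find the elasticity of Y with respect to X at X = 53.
Elasticity = 2

Elasticity = (dY/dX) · (X/Y)

dY/dX = 54·X
At X = 53: dY/dX = 2862, Y = 75843

Elasticity = 2862 · (53 / 75843) = 2

Interpretation: for a small percentage change in X, the percentage change in Y is approximately 2.00 times as large.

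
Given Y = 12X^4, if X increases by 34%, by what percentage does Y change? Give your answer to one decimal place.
222.4%

For Y = 12X^4:
If X → X(1 + 0.34)
Then Y → Y · (1 + 0.34)^4
     ≈ Y · 3.2242

Percentage change = ((1 + 0.34)^4 − 1) × 100% ≈ 222.4%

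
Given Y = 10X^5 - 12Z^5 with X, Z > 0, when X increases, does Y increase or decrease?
Y increases

Taking the partial derivative:
∂Y/∂X = 50X^4

∂Y/∂X = 50X^4 > 0 (assuming positive values)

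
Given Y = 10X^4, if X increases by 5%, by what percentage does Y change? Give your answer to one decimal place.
21.6%

For Y = 10X^4:
If X → X(1 + 0.05)
Then Y → Y · (1 + 0.05)^4
     ≈ Y · 1.2155

Percentage change = ((1 + 0.05)^4 − 1) × 100% ≈ 21.6%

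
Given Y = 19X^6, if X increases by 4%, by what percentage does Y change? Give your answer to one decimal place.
26.5%

For Y = 19X^6:
If X → X(1 + 0.04)
Then Y → Y · (1 + 0.04)^6
     ≈ Y · 1.2653

Percentage change = ((1 + 0.04)^6 − 1) × 100% ≈ 26.5%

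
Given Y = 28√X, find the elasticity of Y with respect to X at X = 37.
Elasticity = 1/2

Elasticity = (dY/dX) · (X/Y)

dY/dX = 14/√X
At X = 37: dY/dX = 14·√37/37, Y = 28·√37

Elasticity = (14·√37/37) · (37 / (28·√37)) = 1/2

Interpretation: for a small percentage change in X, the percentage change in Y is approximately 0.50 times as large.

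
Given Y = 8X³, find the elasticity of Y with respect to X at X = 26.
Elasticity = 3

Elasticity = (dY/dX) · (X/Y)

dY/dX = 24·X²
At X = 26: dY/dX = 16224, Y = 140608

Elasticity = 16224 · (26 / 140608) = 3

Interpretation: for a small percentage change in X, the percentage change in Y is approximately 3.00 times as large.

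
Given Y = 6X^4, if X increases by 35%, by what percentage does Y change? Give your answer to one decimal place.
232.2%

For Y = 6X^4:
If X → X(1 + 0.35)
Then Y → Y · (1 + 0.35)^4
     ≈ Y · 3.3215

Percentage change = ((1 + 0.35)^4 − 1) × 100% ≈ 232.2%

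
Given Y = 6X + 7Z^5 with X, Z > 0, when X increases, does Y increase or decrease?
Y increases

Taking the partial derivative:
∂Y/∂X = 6

∂Y/∂X = 6 > 0 (assuming positive values)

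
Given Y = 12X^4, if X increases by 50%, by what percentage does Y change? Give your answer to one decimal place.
406.3%

For Y = 12X^4:
If X → X(1 + 0.5)
Then Y → Y · (1 + 0.5)^4
     = Y · 5.0625

Percentage change = ((1 + 0.5)^4 − 1) × 100% ≈ 406.3%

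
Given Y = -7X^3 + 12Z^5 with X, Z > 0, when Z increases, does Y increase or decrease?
Y increases

Taking the partial derivative:
∂Y/∂Z = 60Z^4

∂Y/∂Z = 60Z^4 > 0 (assuming positive values)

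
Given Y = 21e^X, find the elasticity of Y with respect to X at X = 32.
Elasticity = 32

Elasticity = (dY/dX) · (X/Y)

dY/dX = 21·e^X
At X = 32: dY/dX = 21·e^32, Y = 21·e^32

Elasticity = (21·e^32) · (32 / (21·e^32)) = 32

Interpretation: for a small percentage change in X, the percentage change in Y is approximately 32.00 times as large.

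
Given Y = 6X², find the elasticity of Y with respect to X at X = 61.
Elasticity = 2

Elasticity = (dY/dX) · (X/Y)

dY/dX = 12·X
At X = 61: dY/dX = 732, Y = 22326

Elasticity = 732 · (61 / 22326) = 2

Interpretation: for a small percentage change in X, the percentage change in Y is approximately 2.00 times as large.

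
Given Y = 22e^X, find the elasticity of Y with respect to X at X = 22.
Elasticity = 22

Elasticity = (dY/dX) · (X/Y)

dY/dX = 22·e^X
At X = 22: dY/dX = 22·e^22, Y = 22·e^22

Elasticity = (22·e^22) · (22 / (22·e^22)) = 22

Interpretation: for a small percentage change in X, the percentage change in Y is approximately 22.00 times as large.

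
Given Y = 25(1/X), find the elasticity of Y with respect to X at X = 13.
Elasticity = -1

Elasticity = (dY/dX) · (X/Y)

dY/dX = -25/X²
At X = 13: dY/dX = -25/169, Y = 25/13

Elasticity = (-25/169) · (13 / (25/13)) = -1

Interpretation: for a small percentage change in X, the percentage change in Y is approximately -1.00 times as large.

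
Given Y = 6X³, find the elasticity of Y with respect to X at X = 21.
Elasticity = 3

Elasticity = (dY/dX) · (X/Y)

dY/dX = 18·X²
At X = 21: dY/dX = 7938, Y = 55566

Elasticity = 7938 · (21 / 55566) = 3

Interpretation: for a small percentage change in X, the percentage change in Y is approximately 3.00 times as large.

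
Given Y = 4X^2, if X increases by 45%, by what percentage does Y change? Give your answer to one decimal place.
110.3%

For Y = 4X^2:
If X → X(1 + 0.45)
Then Y → Y · (1 + 0.45)^2
     = Y · 2.1025

Percentage change = ((1 + 0.45)^2 − 1) × 100% ≈ 110.3%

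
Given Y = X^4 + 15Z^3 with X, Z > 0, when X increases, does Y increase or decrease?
Y increases

Taking the partial derivative:
∂Y/∂X = 4X^3

∂Y/∂X = 4X^3 > 0 (assuming positive values)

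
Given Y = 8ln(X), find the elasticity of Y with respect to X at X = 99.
Elasticity = 1/ln(99) ≈ 0.2176

Elasticity = (dY/dX) · (X/Y)

dY/dX = 8/X
At X = 99: dY/dX = 8/99, Y = 8·ln(99)

Elasticity = (8/99) · (99 / (8·ln(99))) = 1/ln(99) ≈ 0.2176

Interpretation: for a small percentage change in X, the percentage change in Y is approximately 0.22 times as large.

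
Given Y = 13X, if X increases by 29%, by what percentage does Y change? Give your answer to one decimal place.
29.0%

For Y = 13X:
If X → X(1 + 0.29)
Then Y → Y · (1 + 0.29)^1
     = Y · 1.2900

Percentage change = ((1 + 0.29)^1 − 1) × 100% = 29.0%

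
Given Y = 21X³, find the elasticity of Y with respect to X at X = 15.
Elasticity = 3

Elasticity = (dY/dX) · (X/Y)

dY/dX = 63·X²
At X = 15: dY/dX = 14175, Y = 70875

Elasticity = 14175 · (15 / 70875) = 3

Interpretation: for a small percentage change in X, the percentage change in Y is approximately 3.00 times as large.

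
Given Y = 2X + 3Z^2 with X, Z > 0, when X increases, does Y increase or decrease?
Y increases

Taking the partial derivative:
∂Y/∂X = 2

∂Y/∂X = 2 > 0 (assuming positive values)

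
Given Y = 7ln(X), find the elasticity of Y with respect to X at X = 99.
Elasticity = 1/ln(99) ≈ 0.2176

Elasticity = (dY/dX) · (X/Y)

dY/dX = 7/X
At X = 99: dY/dX = 7/99, Y = 7·ln(99)

Elasticity = (7/99) · (99 / (7·ln(99))) = 1/ln(99) ≈ 0.2176

Interpretation: for a small percentage change in X, the percentage change in Y is approximately 0.22 times as large.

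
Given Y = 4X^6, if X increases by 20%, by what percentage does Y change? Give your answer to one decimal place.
198.6%

For Y = 4X^6:
If X → X(1 + 0.2)
Then Y → Y · (1 + 0.2)^6
     ≈ Y · 2.9860

Percentage change = ((1 + 0.2)^6 − 1) × 100% ≈ 198.6%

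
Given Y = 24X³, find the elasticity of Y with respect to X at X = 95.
Elasticity = 3

Elasticity = (dY/dX) · (X/Y)

dY/dX = 72·X²
At X = 95: dY/dX = 649800, Y = 20577000

Elasticity = 649800 · (95 / 20577000) = 3

Interpretation: for a small percentage change in X, the percentage change in Y is approximately 3.00 times as large.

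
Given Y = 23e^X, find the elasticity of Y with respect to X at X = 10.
Elasticity = 10

Elasticity = (dY/dX) · (X/Y)

dY/dX = 23·e^X
At X = 10: dY/dX = 23·e^10, Y = 23·e^10

Elasticity = (23·e^10) · (10 / (23·e^10)) = 10

Interpretation: for a small percentage change in X, the percentage change in Y is approximately 10.00 times as large.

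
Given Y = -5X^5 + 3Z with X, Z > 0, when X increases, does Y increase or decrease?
Y decreases

Taking the partial derivative:
∂Y/∂X = -25X^4

∂Y/∂X = -25X^4 < 0 (assuming positive values)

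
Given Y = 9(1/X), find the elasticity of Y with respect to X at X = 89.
Elasticity = -1

Elasticity = (dY/dX) · (X/Y)

dY/dX = -9/X²
At X = 89: dY/dX = -9/7921, Y = 9/89

Elasticity = (-9/7921) · (89 / (9/89)) = -1

Interpretation: for a small percentage change in X, the percentage change in Y is approximately -1.00 times as large.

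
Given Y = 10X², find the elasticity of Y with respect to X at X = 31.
Elasticity = 2

Elasticity = (dY/dX) · (X/Y)

dY/dX = 20·X
At X = 31: dY/dX = 620, Y = 9610

Elasticity = 620 · (31 / 9610) = 2

Interpretation: for a small percentage change in X, the percentage change in Y is approximately 2.00 times as large.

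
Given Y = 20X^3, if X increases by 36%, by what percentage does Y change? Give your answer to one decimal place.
151.5%

For Y = 20X^3:
If X → X(1 + 0.36)
Then Y → Y · (1 + 0.36)^3
     ≈ Y · 2.5155

Percentage change = ((1 + 0.36)^3 − 1) × 100% ≈ 151.5%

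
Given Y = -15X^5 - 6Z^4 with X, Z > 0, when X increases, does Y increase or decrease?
Y decreases

Taking the partial derivative:
∂Y/∂X = -75X^4

∂Y/∂X = -75X^4 < 0 (assuming positive values)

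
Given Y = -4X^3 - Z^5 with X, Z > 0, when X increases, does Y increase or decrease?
Y decreases

Taking the partial derivative:
∂Y/∂X = -12X^2

∂Y/∂X = -12X^2 < 0 (assuming positive values)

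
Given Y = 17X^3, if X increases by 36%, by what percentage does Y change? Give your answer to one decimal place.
151.5%

For Y = 17X^3:
If X → X(1 + 0.36)
Then Y → Y · (1 + 0.36)^3
     ≈ Y · 2.5155

Percentage change = ((1 + 0.36)^3 − 1) × 100% ≈ 151.5%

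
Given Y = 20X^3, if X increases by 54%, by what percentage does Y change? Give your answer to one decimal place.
265.2%

For Y = 20X^3:
If X → X(1 + 0.54)
Then Y → Y · (1 + 0.54)^3
     ≈ Y · 3.6523

Percentage change = ((1 + 0.54)^3 − 1) × 100% ≈ 265.2%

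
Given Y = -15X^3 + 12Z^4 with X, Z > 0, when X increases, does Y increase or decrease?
Y decreases

Taking the partial derivative:
∂Y/∂X = -45X^2

∂Y/∂X = -45X^2 < 0 (assuming positive values)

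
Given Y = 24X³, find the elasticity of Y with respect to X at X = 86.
Elasticity = 3

Elasticity = (dY/dX) · (X/Y)

dY/dX = 72·X²
At X = 86: dY/dX = 532512, Y = 15265344

Elasticity = 532512 · (86 / 15265344) = 3

Interpretation: for a small percentage change in X, the percentage change in Y is approximately 3.00 times as large.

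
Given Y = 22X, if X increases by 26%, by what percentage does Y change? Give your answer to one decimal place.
26.0%

For Y = 22X:
If X → X(1 + 0.26)
Then Y → Y · (1 + 0.26)^1
     = Y · 1.2600

Percentage change = ((1 + 0.26)^1 − 1) × 100% = 26.0%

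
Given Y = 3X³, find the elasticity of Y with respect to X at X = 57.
Elasticity = 3

Elasticity = (dY/dX) · (X/Y)

dY/dX = 9·X²
At X = 57: dY/dX = 29241, Y = 555579

Elasticity = 29241 · (57 / 555579) = 3

Interpretation: for a small percentage change in X, the percentage change in Y is approximately 3.00 times as large.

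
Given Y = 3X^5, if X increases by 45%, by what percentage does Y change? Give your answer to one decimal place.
541.0%

For Y = 3X^5:
If X → X(1 + 0.45)
Then Y → Y · (1 + 0.45)^5
     ≈ Y · 6.4097

Percentage change = ((1 + 0.45)^5 − 1) × 100% ≈ 541.0%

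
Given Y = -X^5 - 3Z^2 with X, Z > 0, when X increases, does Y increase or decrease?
Y decreases

Taking the partial derivative:
∂Y/∂X = -5X^4

∂Y/∂X = -5X^4 < 0 (assuming positive values)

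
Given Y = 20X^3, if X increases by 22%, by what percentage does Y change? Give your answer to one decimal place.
81.6%

For Y = 20X^3:
If X → X(1 + 0.22)
Then Y → Y · (1 + 0.22)^3
     ≈ Y · 1.8158

Percentage change = ((1 + 0.22)^3 − 1) × 100% ≈ 81.6%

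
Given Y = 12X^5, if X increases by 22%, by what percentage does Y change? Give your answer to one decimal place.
170.3%

For Y = 12X^5:
If X → X(1 + 0.22)
Then Y → Y · (1 + 0.22)^5
     ≈ Y · 2.7027

Percentage change = ((1 + 0.22)^5 − 1) × 100% ≈ 170.3%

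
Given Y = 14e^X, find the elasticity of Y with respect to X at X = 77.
Elasticity = 77

Elasticity = (dY/dX) · (X/Y)

dY/dX = 14·e^X
At X = 77: dY/dX = 14·e^77, Y = 14·e^77

Elasticity = (14·e^77) · (77 / (14·e^77)) = 77

Interpretation: for a small percentage change in X, the percentage change in Y is approximately 77.00 times as large.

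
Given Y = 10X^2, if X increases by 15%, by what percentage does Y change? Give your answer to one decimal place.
32.3%

For Y = 10X^2:
If X → X(1 + 0.15)
Then Y → Y · (1 + 0.15)^2
     = Y · 1.3225

Percentage change = ((1 + 0.15)^2 − 1) × 100% ≈ 32.3%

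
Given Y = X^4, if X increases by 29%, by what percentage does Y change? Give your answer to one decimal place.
176.9%

For Y = X^4:
If X → X(1 + 0.29)
Then Y → Y · (1 + 0.29)^4
     ≈ Y · 2.7692

Percentage change = ((1 + 0.29)^4 − 1) × 100% ≈ 176.9%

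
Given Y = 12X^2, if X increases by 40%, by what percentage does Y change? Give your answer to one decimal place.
96.0%

For Y = 12X^2:
If X → X(1 + 0.4)
Then Y → Y · (1 + 0.4)^2
     = Y · 1.9600

Percentage change = ((1 + 0.4)^2 − 1) × 100% = 96.0%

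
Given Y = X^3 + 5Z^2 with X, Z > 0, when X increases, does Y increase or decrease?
Y increases

Taking the partial derivative:
∂Y/∂X = 3X^2

∂Y/∂X = 3X^2 > 0 (assuming positive values)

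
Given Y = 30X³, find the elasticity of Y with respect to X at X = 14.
Elasticity = 3

Elasticity = (dY/dX) · (X/Y)

dY/dX = 90·X²
At X = 14: dY/dX = 17640, Y = 82320

Elasticity = 17640 · (14 / 82320) = 3

Interpretation: for a small percentage change in X, the percentage change in Y is approximately 3.00 times as large.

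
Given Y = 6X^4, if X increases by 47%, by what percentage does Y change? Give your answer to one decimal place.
366.9%

For Y = 6X^4:
If X → X(1 + 0.47)
Then Y → Y · (1 + 0.47)^4
     ≈ Y · 4.6695

Percentage change = ((1 + 0.47)^4 − 1) × 100% ≈ 366.9%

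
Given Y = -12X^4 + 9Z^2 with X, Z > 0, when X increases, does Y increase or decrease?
Y decreases

Taking the partial derivative:
∂Y/∂X = -48X^3

∂Y/∂X = -48X^3 < 0 (assuming positive values)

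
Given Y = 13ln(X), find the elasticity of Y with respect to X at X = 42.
Elasticity = 1/ln(42) ≈ 0.2675

Elasticity = (dY/dX) · (X/Y)

dY/dX = 13/X
At X = 42: dY/dX = 13/42, Y = 13·ln(42)

Elasticity = (13/42) · (42 / (13·ln(42))) = 1/ln(42) ≈ 0.2675

Interpretation: for a small percentage change in X, the percentage change in Y is approximately 0.27 times as large.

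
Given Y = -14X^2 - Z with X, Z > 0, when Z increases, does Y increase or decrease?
Y decreases

Taking the partial derivative:
∂Y/∂Z = -1

∂Y/∂Z = -1 < 0 (assuming positive values)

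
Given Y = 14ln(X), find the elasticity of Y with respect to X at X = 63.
Elasticity = 1/ln(63) ≈ 0.2414

Elasticity = (dY/dX) · (X/Y)

dY/dX = 14/X
At X = 63: dY/dX = 2/9, Y = 14·ln(63)

Elasticity = (2/9) · (63 / (14·ln(63))) = 1/ln(63) ≈ 0.2414

Interpretation: for a small percentage change in X, the percentage change in Y is approximately 0.24 times as large.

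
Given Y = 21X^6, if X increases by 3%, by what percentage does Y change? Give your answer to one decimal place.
19.4%

For Y = 21X^6:
If X → X(1 + 0.03)
Then Y → Y · (1 + 0.03)^6
     ≈ Y · 1.1941

Percentage change = ((1 + 0.03)^6 − 1) × 100% ≈ 19.4%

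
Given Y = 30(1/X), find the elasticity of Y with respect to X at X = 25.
Elasticity = -1

Elasticity = (dY/dX) · (X/Y)

dY/dX = -30/X²
At X = 25: dY/dX = -6/125, Y = 6/5

Elasticity = (-6/125) · (25 / (6/5)) = -1

Interpretation: for a small percentage change in X, the percentage change in Y is approximately -1.00 times as large.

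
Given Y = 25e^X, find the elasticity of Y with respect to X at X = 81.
Elasticity = 81

Elasticity = (dY/dX) · (X/Y)

dY/dX = 25·e^X
At X = 81: dY/dX = 25·e^81, Y = 25·e^81

Elasticity = (25·e^81) · (81 / (25·e^81)) = 81

Interpretation: for a small percentage change in X, the percentage change in Y is approximately 81.00 times as large.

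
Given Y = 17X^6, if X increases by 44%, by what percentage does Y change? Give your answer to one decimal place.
791.6%

For Y = 17X^6:
If X → X(1 + 0.44)
Then Y → Y · (1 + 0.44)^6
     ≈ Y · 8.9161

Percentage change = ((1 + 0.44)^6 − 1) × 100% ≈ 791.6%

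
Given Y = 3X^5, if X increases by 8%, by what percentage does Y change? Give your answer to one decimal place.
46.9%

For Y = 3X^5:
If X → X(1 + 0.08)
Then Y → Y · (1 + 0.08)^5
     ≈ Y · 1.4693

Percentage change = ((1 + 0.08)^5 − 1) × 100% ≈ 46.9%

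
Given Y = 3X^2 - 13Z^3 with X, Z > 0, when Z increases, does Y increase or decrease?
Y decreases

Taking the partial derivative:
∂Y/∂Z = -39Z^2

∂Y/∂Z = -39Z^2 < 0 (assuming positive values)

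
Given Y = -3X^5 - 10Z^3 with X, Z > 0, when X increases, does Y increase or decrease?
Y decreases

Taking the partial derivative:
∂Y/∂X = -15X^4

∂Y/∂X = -15X^4 < 0 (assuming positive values)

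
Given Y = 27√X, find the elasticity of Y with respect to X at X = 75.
Elasticity = 1/2

Elasticity = (dY/dX) · (X/Y)

dY/dX = 27/(2·√X)
At X = 75: dY/dX = 9·√3/10, Y = 135·√3

Elasticity = (9·√3/10) · (75 / (135·√3)) = 1/2

Interpretation: for a small percentage change in X, the percentage change in Y is approximately 0.50 times as large.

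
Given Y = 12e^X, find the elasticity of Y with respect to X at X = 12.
Elasticity = 12

Elasticity = (dY/dX) · (X/Y)

dY/dX = 12·e^X
At X = 12: dY/dX = 12·e^12, Y = 12·e^12

Elasticity = (12·e^12) · (12 / (12·e^12)) = 12

Interpretation: for a small percentage change in X, the percentage change in Y is approximately 12.00 times as large.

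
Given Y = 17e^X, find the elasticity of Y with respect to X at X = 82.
Elasticity = 82

Elasticity = (dY/dX) · (X/Y)

dY/dX = 17·e^X
At X = 82: dY/dX = 17·e^82, Y = 17·e^82

Elasticity = (17·e^82) · (82 / (17·e^82)) = 82

Interpretation: for a small percentage change in X, the percentage change in Y is approximately 82.00 times as large.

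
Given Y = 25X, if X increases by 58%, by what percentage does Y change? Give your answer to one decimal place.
58.0%

For Y = 25X:
If X → X(1 + 0.58)
Then Y → Y · (1 + 0.58)^1
     = Y · 1.5800

Percentage change = ((1 + 0.58)^1 − 1) × 100% = 58.0%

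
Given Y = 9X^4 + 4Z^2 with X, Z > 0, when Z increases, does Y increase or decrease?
Y increases

Taking the partial derivative:
∂Y/∂Z = 8Z

∂Y/∂Z = 8Z > 0 (assuming positive values)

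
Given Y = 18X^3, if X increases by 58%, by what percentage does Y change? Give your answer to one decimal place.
294.4%

For Y = 18X^3:
If X → X(1 + 0.58)
Then Y → Y · (1 + 0.58)^3
     ≈ Y · 3.9443

Percentage change = ((1 + 0.58)^3 − 1) × 100% ≈ 294.4%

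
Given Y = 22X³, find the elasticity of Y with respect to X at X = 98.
Elasticity = 3

Elasticity = (dY/dX) · (X/Y)

dY/dX = 66·X²
At X = 98: dY/dX = 633864, Y = 20706224

Elasticity = 633864 · (98 / 20706224) = 3

Interpretation: for a small percentage change in X, the percentage change in Y is approximately 3.00 times as large.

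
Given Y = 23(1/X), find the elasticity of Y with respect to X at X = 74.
Elasticity = -1

Elasticity = (dY/dX) · (X/Y)

dY/dX = -23/X²
At X = 74: dY/dX = -23/5476, Y = 23/74

Elasticity = (-23/5476) · (74 / (23/74)) = -1

Interpretation: for a small percentage change in X, the percentage change in Y is approximately -1.00 times as large.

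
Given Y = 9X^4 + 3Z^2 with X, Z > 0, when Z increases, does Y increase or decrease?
Y increases

Taking the partial derivative:
∂Y/∂Z = 6Z

∂Y/∂Z = 6Z > 0 (assuming positive values)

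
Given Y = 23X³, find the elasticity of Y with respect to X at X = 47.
Elasticity = 3

Elasticity = (dY/dX) · (X/Y)

dY/dX = 69·X²
At X = 47: dY/dX = 152421, Y = 2387929

Elasticity = 152421 · (47 / 2387929) = 3

Interpretation: for a small percentage change in X, the percentage change in Y is approximately 3.00 times as large.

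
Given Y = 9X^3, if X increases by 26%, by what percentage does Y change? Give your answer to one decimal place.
100.0%

For Y = 9X^3:
If X → X(1 + 0.26)
Then Y → Y · (1 + 0.26)^3
     ≈ Y · 2.0004

Percentage change = ((1 + 0.26)^3 − 1) × 100% ≈ 100.0%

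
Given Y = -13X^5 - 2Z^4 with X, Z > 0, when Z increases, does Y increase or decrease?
Y decreases

Taking the partial derivative:
∂Y/∂Z = -8Z^3

∂Y/∂Z = -8Z^3 < 0 (assuming positive values)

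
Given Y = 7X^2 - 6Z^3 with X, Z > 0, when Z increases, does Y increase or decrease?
Y decreases

Taking the partial derivative:
∂Y/∂Z = -18Z^2

∂Y/∂Z = -18Z^2 < 0 (assuming positive values)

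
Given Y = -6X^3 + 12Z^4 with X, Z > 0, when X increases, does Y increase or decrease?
Y decreases

Taking the partial derivative:
∂Y/∂X = -18X^2

∂Y/∂X = -18X^2 < 0 (assuming positive values)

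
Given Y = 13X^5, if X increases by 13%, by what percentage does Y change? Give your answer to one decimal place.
84.2%

For Y = 13X^5:
If X → X(1 + 0.13)
Then Y → Y · (1 + 0.13)^5
     ≈ Y · 1.8424

Percentage change = ((1 + 0.13)^5 − 1) × 100% ≈ 84.2%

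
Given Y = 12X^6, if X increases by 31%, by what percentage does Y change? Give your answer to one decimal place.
405.4%

For Y = 12X^6:
If X → X(1 + 0.31)
Then Y → Y · (1 + 0.31)^6
     ≈ Y · 5.0539

Percentage change = ((1 + 0.31)^6 − 1) × 100% ≈ 405.4%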